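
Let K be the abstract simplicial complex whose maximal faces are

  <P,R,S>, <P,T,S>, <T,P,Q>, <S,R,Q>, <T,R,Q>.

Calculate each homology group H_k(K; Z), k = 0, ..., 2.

H_0 ≅ Z,  H_1 ≅ Z,  H_2 = 0.

Take the total order P < Q < R < S < T on the vertex set. Then K (dimension 2) consists of the simplices:

  0-simplices (5): P, Q, R, S, T
  1-simplices (10): PQ, PR, PS, PT, QR, QS, QT, RS, RT, ST
  2-simplices (5): PQT, PRS, PST, QRS, QRT

Hence C_0 ≅ Z^5, C_1 ≅ Z^10, C_2 ≅ Z^5.

Boundary ∂_1: C_1 → C_0 maps an edge to its endpoints' difference, ∂[p,q] = q − p. For instance
  ∂RS = S − R.
The 5×10 boundary matrix has rank 4 and Smith normal form diag(1,1,1,1).

Boundary ∂_2: C_2 → C_1 sends each 2-simplex [p,q,r] to [q,r] − [p,r] + [p,q]. For instance
  ∂QRS = RS − QS + QR,
  ∂QRT = RT − QT + QR.
The resulting 10×5 matrix has rank 5, and its Smith normal form has invariant factors (1,1,1,1,1).

From H_k ≅ ker(∂_k) / im(∂_{k+1}) we obtain:

  H_0: rank C_0 − rank ∂_1 = 5 − 4 = 1, and the invariant factors of ∂_1 are all 1, so H_0 ≅ Z.
  H_1: rank ker ∂_1 − rank ∂_2 = (10 − 4) − 5 = 1, and the invariant factors of ∂_2 are all 1, so H_1 ≅ Z.
  H_2: rank ker ∂_2 − rank ∂_3 = (5 − 5) − 0 = 0, and there is no ∂_3, so H_2 ≅ 0.

As a check, the Euler characteristic is 5 − 10 + 5 = 0, which agrees with 1 − 1 + 0 = 0.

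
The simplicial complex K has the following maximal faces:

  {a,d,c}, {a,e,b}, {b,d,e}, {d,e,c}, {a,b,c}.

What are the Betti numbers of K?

Order the vertices as a < b < c < d < e. Listing each simplex with vertices in this order, K has dimension 2 with simplices:

  0-simplices (5): a, b, c, d, e
  1-simplices (10): ab, ac, ad, ae, bc, bd, be, cd, ce, de
  2-simplices (5): abc, abe, acd, bde, cde

Hence C_0 ≅ Z^5, C_1 ≅ Z^10, C_2 ≅ Z^5.

∂_1: C_1 → C_0 maps an edge to its endpoints' difference, ∂[p,q] = q − p. For instance
  ∂ab = b − a.
This gives a 5×10 integer matrix of rank 4; reducing to Smith normal form yields diagonal entries (1,1,1,1).

∂_2: C_2 → C_1 sends each 2-simplex [p,q,r] to [q,r] − [p,r] + [p,q]. For instance
  ∂cde = de − ce + cd,
  ∂abe = be − ae + ab.
This gives a 10×5 integer matrix of rank 5; reducing to Smith normal form yields diagonal entries (1,1,1,1,1).

Reading off H_k = ker ∂_k / im ∂_{k+1}:

  H_0: rank C_0 − rank ∂_1 = 5 − 4 = 1, and the invariant factors of ∂_1 are all 1, so H_0 = Z.
  H_1: rank ker ∂_1 − rank ∂_2 = (10 − 4) − 5 = 1, and the invariant factors of ∂_2 are all 1, so H_1 = Z.
  H_2: rank ker ∂_2 − rank ∂_3 = (5 − 5) − 0 = 0, and there is no ∂_3, so H_2 = 0.

Hence the Betti numbers are b_0 = 1, b_1 = 1, b_2 = 0.

b_0 = 1, b_1 = 1, b_2 = 0.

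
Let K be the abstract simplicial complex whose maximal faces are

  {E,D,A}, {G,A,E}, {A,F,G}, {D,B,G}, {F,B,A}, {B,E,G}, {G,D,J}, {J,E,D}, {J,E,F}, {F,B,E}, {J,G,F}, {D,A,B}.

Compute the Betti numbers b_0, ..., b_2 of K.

b_0 = 1, b_1 = 0, b_2 = 0.

K has 7 vertices, 18 edges, 12 triangles.
rank ∂_0 = 0, rank ∂_1 = 6 ⇒ b_0 = 7 − 0 − 6 = 1; all invariant factors of ∂_1 are 1 so no torsion. So H_0 = Z.
rank ∂_1 = 6, rank ∂_2 = 12 ⇒ b_1 = 18 − 6 − 12 = 0; ∂_2 has invariant factor(s) [2] giving torsion. So H_1 = Z/2Z.
rank ∂_2 = 12, rank ∂_3 = 0 ⇒ b_2 = 12 − 12 − 0 = 0. So H_2 = 0.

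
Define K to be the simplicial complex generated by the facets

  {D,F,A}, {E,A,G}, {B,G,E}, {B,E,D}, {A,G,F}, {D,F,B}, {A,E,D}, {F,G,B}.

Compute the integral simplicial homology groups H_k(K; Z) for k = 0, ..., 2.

Fix the vertex order A < B < D < E < F < G and write every simplex with vertices in increasing order. Then dim K = 2 and the simplices of K are:

  0-simplices (6): A, B, D, E, F, G
  1-simplices (12): AD, AE, AF, AG, BD, BE, BF, BG, DE, DF, EG, FG
  2-simplices (8): ADE, ADF, AEG, AFG, BDE, BDF, BEG, BFG

so the chain groups are C_0 ≅ Z^6, C_1 ≅ Z^12, C_2 ≅ Z^8.

∂_1: C_1 → C_0 maps an edge to its endpoints' difference, ∂[p,q] = q − p. For instance
  ∂BG = G − B.
As a 6×12 matrix over Z this has rank 5, with invariant factors (1,1,1,1,1).

Boundary ∂_2: C_2 → C_1 sends each 2-simplex [p,q,r] to [q,r] − [p,r] + [p,q]. For instance
  ∂BDF = DF − BF + BD,
  ∂BDE = DE − BE + BD.
The resulting 12×8 matrix has rank 7, and its Smith normal form has invariant factors (1,1,1,1,1,1,1).

Reading off H_k = ker ∂_k / im ∂_{k+1}:

  H_0: rank C_0 − rank ∂_1 = 6 − 5 = 1, and the invariant factors of ∂_1 are all 1, so H_0 ≅ Z.
  H_1: rank ker ∂_1 − rank ∂_2 = (12 − 5) − 7 = 0, and the invariant factors of ∂_2 are all 1, so H_1 ≅ 0.
  H_2: rank ker ∂_2 − rank ∂_3 = (8 − 7) − 0 = 1, and there is no ∂_3, so H_2 ≅ Z.

As a check, the Euler characteristic is 6 − 12 + 8 = 2, which agrees with 1 − 0 + 1 = 2.

H_0 = Z,  H_1 = 0,  H_2 = Z.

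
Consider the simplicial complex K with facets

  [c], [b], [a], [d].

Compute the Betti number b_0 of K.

b_0 = 4.

K has 4 vertices.
rank ∂_0 = 0, rank ∂_1 = 0 ⇒ b_0 = 4 − 0 − 0 = 4. So H_0 = Z^4.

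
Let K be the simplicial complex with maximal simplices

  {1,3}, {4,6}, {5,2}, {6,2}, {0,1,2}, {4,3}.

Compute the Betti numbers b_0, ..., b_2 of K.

We work with the vertex ordering 0 < 1 < 2 < 3 < 4 < 5 < 6. The simplices of K, each written with vertices in increasing order, are:

  0-simplices (7): [0], [1], [2], [3], [4], [5], [6]
  1-simplices (8): [0,1], [0,2], [1,2], [1,3], [2,5], [2,6], [3,4], [4,6]
  2-simplices (1): [0,1,2]

Hence C_0 ≅ Z^7, C_1 ≅ Z^8, C_2 ≅ Z^1.

The boundary map ∂_1: C_1 → C_0 is given by ∂[p,q] = [q] − [p]. For instance
  ∂[1,2] = [2] − [1].
As a 7×8 matrix over Z this has rank 6, with invariant factors (1,1,1,1,1,1).

∂_2: C_2 → C_1 sends each 2-simplex [p,q,r] to [q,r] − [p,r] + [p,q]. For instance
  ∂[0,1,2] = [1,2] − [0,2] + [0,1].
This gives a 8×1 integer matrix of rank 1; reducing to Smith normal form yields diagonal entries (1).

Now H_k = ker ∂_k / im ∂_{k+1}, so:

  H_0: rank C_0 − rank ∂_1 = 7 − 6 = 1, and the invariant factors of ∂_1 are all 1, so H_0 ≅ Z.
  H_1: rank ker ∂_1 − rank ∂_2 = (8 − 6) − 1 = 1, and the invariant factors of ∂_2 are all 1, so H_1 ≅ Z.
  H_2: rank ker ∂_2 − rank ∂_3 = (1 − 1) − 0 = 0, and there is no ∂_3, so H_2 ≅ 0.

Hence the Betti numbers are b_0 = 1, b_1 = 1, b_2 = 0.

b_0 = 1, b_1 = 1, b_2 = 0.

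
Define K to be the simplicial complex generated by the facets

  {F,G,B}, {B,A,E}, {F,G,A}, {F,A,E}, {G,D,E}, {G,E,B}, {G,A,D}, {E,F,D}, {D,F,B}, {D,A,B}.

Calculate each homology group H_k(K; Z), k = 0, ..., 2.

Order the vertices as A < B < D < E < F < G. Listing each simplex with vertices in this order, K has dimension 2 with simplices:

  0-simplices (6): A, B, D, E, F, G
  1-simplices (15): AB, AD, AE, AF, AG, BD, BE, BF, BG, DE, DF, DG, EF, EG, FG
  2-simplices (10): ABD, ABE, ADG, AEF, AFG, BDF, BEG, BFG, DEF, DEG

giving chain groups C_0 ≅ Z^6, C_1 ≅ Z^15, C_2 ≅ Z^10.

The boundary map ∂_1: C_1 → C_0 sends each edge [p,q] (with p < q) to q − p.
The resulting 6×15 matrix has rank 5, and its Smith normal form has invariant factors (1,1,1,1,1).

The boundary map ∂_2: C_2 → C_1 acts by ∂[p,q,r] = [q,r] − [p,r] + [p,q]. For instance
  ∂AFG = FG − AG + AF,
  ∂BDF = DF − BF + BD.
The resulting 15×10 matrix has rank 10, and its Smith normal form has invariant factors (1,1,1,1,1,1,1,1,1,2).

Computing H_k = (kernel of ∂_k) / (image of ∂_{k+1}):

  H_0: rank C_0 − rank ∂_1 = 6 − 5 = 1, and the invariant factors of ∂_1 are all 1, so H_0 = Z.
  H_1: rank ker ∂_1 − rank ∂_2 = (15 − 5) − 10 = 0, and ∂_2 has invariant factor 2 > 1, so H_1 = Z/2.
  H_2: rank ker ∂_2 − rank ∂_3 = (10 − 10) − 0 = 0, and there is no ∂_3, so H_2 = 0.

(K is a triangulation of the real projective plane RP^2.)

H_0 ≅ Z,  H_1 ≅ Z/2,  H_2 = 0.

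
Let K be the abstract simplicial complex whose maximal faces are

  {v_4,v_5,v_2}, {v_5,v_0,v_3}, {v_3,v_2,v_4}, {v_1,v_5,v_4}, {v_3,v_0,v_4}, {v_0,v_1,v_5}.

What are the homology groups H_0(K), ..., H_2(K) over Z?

H_0 ≅ Z,  H_1 ≅ Z,  H_2 = 0.

We work with the vertex ordering v_0 < v_1 < v_2 < v_3 < v_4 < v_5. The simplices of K, each written with vertices in increasing order, are:

  0-simplices (6): [v_0], [v_1], [v_2], [v_3], [v_4], [v_5]
  1-simplices (12): [v_0,v_1], [v_0,v_3], [v_0,v_4], [v_0,v_5], [v_1,v_4], [v_1,v_5], [v_2,v_3], [v_2,v_4], [v_2,v_5], [v_3,v_4], [v_3,v_5], [v_4,v_5]
  2-simplices (6): [v_0,v_1,v_5], [v_0,v_3,v_4], [v_0,v_3,v_5], [v_1,v_4,v_5], [v_2,v_3,v_4], [v_2,v_4,v_5]

so the chain groups are C_0 ≅ Z^6, C_1 ≅ Z^12, C_2 ≅ Z^6.

∂_1: C_1 → C_0 is given by ∂[p,q] = [q] − [p]. For instance
  ∂[v_4,v_5] = [v_5] − [v_4].
The resulting 6×12 matrix has rank 5, and its Smith normal form has invariant factors (1,1,1,1,1).

∂_2: C_2 → C_1 maps a triangle to the signed sum of its edges. For instance
  ∂[v_0,v_1,v_5] = [v_1,v_5] − [v_0,v_5] + [v_0,v_1],
  ∂[v_2,v_3,v_4] = [v_3,v_4] − [v_2,v_4] + [v_2,v_3].
As a 12×6 matrix over Z this has rank 6, with invariant factors (1,1,1,1,1,1).

From H_k ≅ ker(∂_k) / im(∂_{k+1}) we obtain:

  H_0: rank C_0 − rank ∂_1 = 6 − 5 = 1, and the invariant factors of ∂_1 are all 1, so H_0 = Z.
  H_1: rank ker ∂_1 − rank ∂_2 = (12 − 5) − 6 = 1, and the invariant factors of ∂_2 are all 1, so H_1 = Z.
  H_2: rank ker ∂_2 − rank ∂_3 = (6 − 6) − 0 = 0, and there is no ∂_3, so H_2 = 0.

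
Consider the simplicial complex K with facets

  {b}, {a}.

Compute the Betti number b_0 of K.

We work with the vertex ordering a < b. The simplices of K, each written with vertices in increasing order, are:

  0-simplices (2): a, b

so the chain groups are C_0 ≅ Z^2.

Computing H_k = (kernel of ∂_k) / (image of ∂_{k+1}):

  H_0: rank C_0 − rank ∂_1 = 2 − 0 = 2, and there is no ∂_1, so H_0 ≅ Z^2.

Hence the Betti numbers are b_0 = 2.

b_0 = 2.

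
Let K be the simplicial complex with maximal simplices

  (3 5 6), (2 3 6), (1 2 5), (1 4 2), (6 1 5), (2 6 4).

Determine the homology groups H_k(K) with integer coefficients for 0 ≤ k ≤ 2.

H_0 = Z,  H_1 = Z,  H_2 = 0.

Fix the vertex order 1 < 2 < 3 < 4 < 5 < 6 and write every simplex with vertices in increasing order. Then dim K = 2 and the simplices of K are:

  0-simplices (6): [1], [2], [3], [4], [5], [6]
  1-simplices (12): [1,2], [1,4], [1,5], [1,6], [2,3], [2,4], [2,5], [2,6], [3,5], [3,6], [4,6], [5,6]
  2-simplices (6): [1,2,4], [1,2,5], [1,5,6], [2,3,6], [2,4,6], [3,5,6]

so the chain groups are C_0 ≅ Z^6, C_1 ≅ Z^12, C_2 ≅ Z^6.

The boundary map ∂_1: C_1 → C_0 is given by ∂[p,q] = [q] − [p]. For instance
  ∂[1,6] = [6] − [1].
As a 6×12 matrix over Z this has rank 5, with invariant factors (1,1,1,1,1).

The boundary map ∂_2: C_2 → C_1 maps a triangle to the signed sum of its edges. For instance
  ∂[2,4,6] = [4,6] − [2,6] + [2,4],
  ∂[1,2,5] = [2,5] − [1,5] + [1,2].
As a 12×6 matrix over Z this has rank 6, with invariant factors (1,1,1,1,1,1).

From H_k ≅ ker(∂_k) / im(∂_{k+1}) we obtain:

  H_0: rank C_0 − rank ∂_1 = 6 − 5 = 1, and the invariant factors of ∂_1 are all 1, so H_0 = Z.
  H_1: rank ker ∂_1 − rank ∂_2 = (12 − 5) − 6 = 1, and the invariant factors of ∂_2 are all 1, so H_1 = Z.
  H_2: rank ker ∂_2 − rank ∂_3 = (6 − 6) − 0 = 0, and there is no ∂_3, so H_2 = 0.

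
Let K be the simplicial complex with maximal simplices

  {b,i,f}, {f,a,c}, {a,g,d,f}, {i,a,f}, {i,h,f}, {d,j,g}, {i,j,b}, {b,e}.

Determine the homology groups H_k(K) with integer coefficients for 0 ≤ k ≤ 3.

H_0 ≅ Z,  H_1 ≅ Z,  H_2 = 0,  H_3 = 0.

K has 10 vertices, 19 edges, 10 triangles, 1 3-simplex.
rank ∂_0 = 0, rank ∂_1 = 9 ⇒ b_0 = 10 − 0 − 9 = 1; all invariant factors of ∂_1 are 1 so no torsion. So H_0 = Z.
rank ∂_1 = 9, rank ∂_2 = 9 ⇒ b_1 = 19 − 9 − 9 = 1; all invariant factors of ∂_2 are 1 so no torsion. So H_1 = Z.
rank ∂_2 = 9, rank ∂_3 = 1 ⇒ b_2 = 10 − 9 − 1 = 0; all invariant factors of ∂_3 are 1 so no torsion. So H_2 = 0.
rank ∂_3 = 1, rank ∂_4 = 0 ⇒ b_3 = 1 − 1 − 0 = 0. So H_3 = 0.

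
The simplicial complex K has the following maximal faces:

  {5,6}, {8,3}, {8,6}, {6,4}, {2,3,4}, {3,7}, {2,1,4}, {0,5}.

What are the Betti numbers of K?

b_0 = 1, b_1 = 1, b_2 = 0.

Order the vertices as 0 < 1 < 2 < 3 < 4 < 5 < 6 < 7 < 8. Listing each simplex with vertices in this order, K has dimension 2 with simplices:

  0-simplices (9): [0], [1], [2], [3], [4], [5], [6], [7], [8]
  1-simplices (11): [0,5], [1,2], [1,4], [2,3], [2,4], [3,4], [3,7], [3,8], [4,6], [5,6], [6,8]
  2-simplices (2): [1,2,4], [2,3,4]

Hence C_0 ≅ Z^9, C_1 ≅ Z^11, C_2 ≅ Z^2.

∂_1: C_1 → C_0 maps an edge to its endpoints' difference, ∂[p,q] = q − p. For instance
  ∂[3,4] = [4] − [3].
This gives a 9×11 integer matrix of rank 8; reducing to Smith normal form yields diagonal entries (1,1,1,1,1,1,1,1).

The boundary map ∂_2: C_2 → C_1 sends each 2-simplex [p,q,r] to [q,r] − [p,r] + [p,q]. For instance
  ∂[1,2,4] = [2,4] − [1,4] + [1,2],
  ∂[2,3,4] = [3,4] − [2,4] + [2,3].
The 11×2 boundary matrix has rank 2 and Smith normal form diag(1,1).

Computing H_k = (kernel of ∂_k) / (image of ∂_{k+1}):

  H_0: rank C_0 − rank ∂_1 = 9 − 8 = 1, and the invariant factors of ∂_1 are all 1, so H_0 = Z.
  H_1: rank ker ∂_1 − rank ∂_2 = (11 − 8) − 2 = 1, and the invariant factors of ∂_2 are all 1, so H_1 = Z.
  H_2: rank ker ∂_2 − rank ∂_3 = (2 − 2) − 0 = 0, and there is no ∂_3, so H_2 = 0.

Hence the Betti numbers are b_0 = 1, b_1 = 1, b_2 = 0.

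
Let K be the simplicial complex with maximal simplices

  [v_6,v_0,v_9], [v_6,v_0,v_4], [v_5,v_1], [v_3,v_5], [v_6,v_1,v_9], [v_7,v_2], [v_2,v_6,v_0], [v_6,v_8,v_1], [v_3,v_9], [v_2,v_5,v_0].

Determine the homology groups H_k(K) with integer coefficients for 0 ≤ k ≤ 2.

H_0 ≅ Z,  H_1 ≅ Z^2,  H_2 = 0.

Order the vertices as v_0 < v_1 < v_2 < v_3 < v_4 < v_5 < v_6 < v_7 < v_8 < v_9. Listing each simplex with vertices in this order, K has dimension 2 with simplices:

  0-simplices (10): [v_0], [v_1], [v_2], [v_3], [v_4], [v_5], [v_6], [v_7], [v_8], [v_9]
  1-simplices (17): (17 of them)
  2-simplices (6): [v_0,v_2,v_5], [v_0,v_2,v_6], [v_0,v_4,v_6], [v_0,v_6,v_9], [v_1,v_6,v_8], [v_1,v_6,v_9]

Hence C_0 ≅ Z^10, C_1 ≅ Z^17, C_2 ≅ Z^6.

Boundary ∂_1: C_1 → C_0 sends each edge [p,q] (with p < q) to q − p.
This gives a 10×17 integer matrix of rank 9; reducing to Smith normal form yields diagonal entries (1,1,1,1,1,1,1,1,1).

∂_2: C_2 → C_1 acts by ∂[p,q,r] = [q,r] − [p,r] + [p,q]. For instance
  ∂[v_1,v_6,v_9] = [v_6,v_9] − [v_1,v_9] + [v_1,v_6],
  ∂[v_0,v_2,v_6] = [v_2,v_6] − [v_0,v_6] + [v_0,v_2].
The resulting 17×6 matrix has rank 6, and its Smith normal form has invariant factors (1,1,1,1,1,1).

Computing H_k = (kernel of ∂_k) / (image of ∂_{k+1}):

  H_0: rank C_0 − rank ∂_1 = 10 − 9 = 1, and the invariant factors of ∂_1 are all 1, so H_0 ≅ Z.
  H_1: rank ker ∂_1 − rank ∂_2 = (17 − 9) − 6 = 2, and the invariant factors of ∂_2 are all 1, so H_1 ≅ Z^2.
  H_2: rank ker ∂_2 − rank ∂_3 = (6 − 6) − 0 = 0, and there is no ∂_3, so H_2 ≅ 0.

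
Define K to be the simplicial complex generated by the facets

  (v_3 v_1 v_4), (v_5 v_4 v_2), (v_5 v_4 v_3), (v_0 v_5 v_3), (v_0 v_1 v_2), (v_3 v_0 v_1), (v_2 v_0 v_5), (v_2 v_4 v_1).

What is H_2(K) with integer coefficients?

Fix the vertex order v_0 < v_1 < v_2 < v_3 < v_4 < v_5 and write every simplex with vertices in increasing order. Then dim K = 2 and the simplices of K are:

  0-simplices (6): [v_0], [v_1], [v_2], [v_3], [v_4], [v_5]
  1-simplices (12): [v_0,v_1], [v_0,v_2], [v_0,v_3], [v_0,v_5], [v_1,v_2], [v_1,v_3], [v_1,v_4], [v_2,v_4], [v_2,v_5], [v_3,v_4], [v_3,v_5], [v_4,v_5]
  2-simplices (8): [v_0,v_1,v_2], [v_0,v_1,v_3], [v_0,v_2,v_5], [v_0,v_3,v_5], [v_1,v_2,v_4], [v_1,v_3,v_4], [v_2,v_4,v_5], [v_3,v_4,v_5]

giving chain groups C_0 ≅ Z^6, C_1 ≅ Z^12, C_2 ≅ Z^8.

Boundary ∂_1: C_1 → C_0 is given by ∂[p,q] = [q] − [p]. For instance
  ∂[v_1,v_3] = [v_3] − [v_1].
This gives a 6×12 integer matrix of rank 5; reducing to Smith normal form yields diagonal entries (1,1,1,1,1).

∂_2: C_2 → C_1 sends each 2-simplex [p,q,r] to [q,r] − [p,r] + [p,q]. For instance
  ∂[v_0,v_1,v_3] = [v_1,v_3] − [v_0,v_3] + [v_0,v_1],
  ∂[v_0,v_2,v_5] = [v_2,v_5] − [v_0,v_5] + [v_0,v_2].
The resulting 12×8 matrix has rank 7, and its Smith normal form has invariant factors (1,1,1,1,1,1,1).

Computing H_k = (kernel of ∂_k) / (image of ∂_{k+1}):

  H_2: rank ker ∂_2 − rank ∂_3 = (8 − 7) − 0 = 1, and there is no ∂_3, so H_2 ≅ Z.

H_2 ≅ Z.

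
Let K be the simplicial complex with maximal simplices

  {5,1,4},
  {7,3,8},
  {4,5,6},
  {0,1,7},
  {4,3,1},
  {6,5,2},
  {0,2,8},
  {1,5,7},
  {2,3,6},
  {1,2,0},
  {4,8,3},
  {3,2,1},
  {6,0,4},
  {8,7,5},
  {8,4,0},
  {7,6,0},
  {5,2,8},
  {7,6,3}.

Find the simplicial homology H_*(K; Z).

We work with the vertex ordering 0 < 1 < 2 < 3 < 4 < 5 < 6 < 7 < 8. The simplices of K, each written with vertices in increasing order, are:

  0-simplices (9): [0], [1], [2], [3], [4], [5], [6], [7], [8]
  1-simplices (27): (27 of them)
  2-simplices (18): [0,1,2], [0,1,7], [0,2,8], [0,4,6], [0,4,8], [0,6,7], [1,2,3], [1,3,4], [1,4,5], [1,5,7], [2,3,6], [2,5,6], [2,5,8], [3,4,8], [3,6,7], [3,7,8], [4,5,6], [5,7,8]

giving chain groups C_0 ≅ Z^9, C_1 ≅ Z^27, C_2 ≅ Z^18.

The boundary map ∂_1: C_1 → C_0 maps an edge to its endpoints' difference, ∂[p,q] = q − p.
As a 9×27 matrix over Z this has rank 8, with invariant factors (1,1,1,1,1,1,1,1).

Boundary ∂_2: C_2 → C_1 maps a triangle to the signed sum of its edges. For instance
  ∂[3,7,8] = [7,8] − [3,8] + [3,7],
  ∂[0,1,7] = [1,7] − [0,7] + [0,1].
As a 27×18 matrix over Z this has rank 17, with invariant factors (1,1,1,1,1,1,1,1,1,1,1,1,1,1,1,1,1).

Reading off H_k = ker ∂_k / im ∂_{k+1}:

  H_0: rank C_0 − rank ∂_1 = 9 − 8 = 1, and the invariant factors of ∂_1 are all 1, so H_0 = Z.
  H_1: rank ker ∂_1 − rank ∂_2 = (27 − 8) − 17 = 2, and the invariant factors of ∂_2 are all 1, so H_1 = Z^2.
  H_2: rank ker ∂_2 − rank ∂_3 = (18 − 17) − 0 = 1, and there is no ∂_3, so H_2 = Z.

H_0 = Z,  H_1 = Z^2,  H_2 = Z.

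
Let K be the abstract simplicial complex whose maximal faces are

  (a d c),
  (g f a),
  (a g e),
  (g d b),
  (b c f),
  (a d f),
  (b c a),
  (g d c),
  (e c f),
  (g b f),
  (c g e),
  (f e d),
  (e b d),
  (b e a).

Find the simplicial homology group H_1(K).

H_1 ≅ Z^2.

Order the vertices as a < b < c < d < e < f < g. Listing each simplex with vertices in this order, K has dimension 2 with simplices:

  0-simplices (7): a, b, c, d, e, f, g
  1-simplices (21): ab, ac, ad, ae, af, ag, bc, bd, be, bf, bg, cd, ce, cf, cg, de, df, dg, ef, eg, fg
  2-simplices (14): abc, abe, acd, adf, aeg, afg, bcf, bde, bdg, bfg, cdg, cef, ceg, def

giving chain groups C_0 ≅ Z^7, C_1 ≅ Z^21, C_2 ≅ Z^14.

Boundary ∂_1: C_1 → C_0 is given by ∂[p,q] = [q] − [p]. For instance
  ∂df = f − d.
This gives a 7×21 integer matrix of rank 6; reducing to Smith normal form yields diagonal entries (1,1,1,1,1,1).

∂_2: C_2 → C_1 maps a triangle to the signed sum of its edges. For instance
  ∂abc = bc − ac + ab,
  ∂aeg = eg − ag + ae.
As a 21×14 matrix over Z this has rank 13, with invariant factors (1,1,1,1,1,1,1,1,1,1,1,1,1).

Reading off H_k = ker ∂_k / im ∂_{k+1}:

  H_1: rank ker ∂_1 − rank ∂_2 = (21 − 6) − 13 = 2, and the invariant factors of ∂_2 are all 1, so H_1 ≅ Z^2.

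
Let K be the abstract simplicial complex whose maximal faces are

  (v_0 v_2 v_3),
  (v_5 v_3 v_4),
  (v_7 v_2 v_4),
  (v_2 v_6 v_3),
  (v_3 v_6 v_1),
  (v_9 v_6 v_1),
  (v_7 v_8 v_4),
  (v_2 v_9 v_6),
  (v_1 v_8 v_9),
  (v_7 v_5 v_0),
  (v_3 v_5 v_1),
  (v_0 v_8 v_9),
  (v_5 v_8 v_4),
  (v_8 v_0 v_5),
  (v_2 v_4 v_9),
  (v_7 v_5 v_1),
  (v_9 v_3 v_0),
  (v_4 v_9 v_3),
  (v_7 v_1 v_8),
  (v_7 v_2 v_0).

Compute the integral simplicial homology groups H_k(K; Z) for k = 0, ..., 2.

Fix the vertex order v_0 < v_1 < v_2 < v_3 < v_4 < v_5 < v_6 < v_7 < v_8 < v_9 and write every simplex with vertices in increasing order. Then dim K = 2 and the simplices of K are:

  0-simplices (10): [v_0], [v_1], [v_2], [v_3], [v_4], [v_5], [v_6], [v_7], [v_8], [v_9]
  1-simplices (30): (30 of them)
  2-simplices (20): (20 of them)

so the chain groups are C_0 ≅ Z^10, C_1 ≅ Z^30, C_2 ≅ Z^20.

∂_1: C_1 → C_0 sends each edge [p,q] (with p < q) to q − p. For instance
  ∂[v_2,v_4] = [v_4] − [v_2].
This gives a 10×30 integer matrix of rank 9; reducing to Smith normal form yields diagonal entries (1,1,1,1,1,1,1,1,1).

∂_2: C_2 → C_1 acts by ∂[p,q,r] = [q,r] − [p,r] + [p,q]. For instance
  ∂[v_3,v_4,v_9] = [v_4,v_9] − [v_3,v_9] + [v_3,v_4],
  ∂[v_0,v_2,v_3] = [v_2,v_3] − [v_0,v_3] + [v_0,v_2].
As a 30×20 matrix over Z this has rank 20, with invariant factors (1,1,1,1,1,1,1,1,1,1,1,1,1,1,1,1,1,1,1,2).

Reading off H_k = ker ∂_k / im ∂_{k+1}:

  H_0: rank C_0 − rank ∂_1 = 10 − 9 = 1, and the invariant factors of ∂_1 are all 1, so H_0 = Z.
  H_1: rank ker ∂_1 − rank ∂_2 = (30 − 9) − 20 = 1, and ∂_2 has invariant factor 2 > 1, so H_1 = Z × Z/2.
  H_2: rank ker ∂_2 − rank ∂_3 = (20 − 20) − 0 = 0, and there is no ∂_3, so H_2 = 0.

As a check, the Euler characteristic is 10 − 30 + 20 = 0, which agrees with 1 − 1 + 0 = 0.

H_0 ≅ Z,  H_1 ≅ Z × Z/2,  H_2 = 0.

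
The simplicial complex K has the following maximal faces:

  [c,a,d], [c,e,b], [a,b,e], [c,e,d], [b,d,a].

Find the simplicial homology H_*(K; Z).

We work with the vertex ordering a < b < c < d < e. The simplices of K, each written with vertices in increasing order, are:

  0-simplices (5): a, b, c, d, e
  1-simplices (10): ab, ac, ad, ae, bc, bd, be, cd, ce, de
  2-simplices (5): abd, abe, acd, bce, cde

giving chain groups C_0 ≅ Z^5, C_1 ≅ Z^10, C_2 ≅ Z^5.

Boundary ∂_1: C_1 → C_0 is given by ∂[p,q] = [q] − [p].
The resulting 5×10 matrix has rank 4, and its Smith normal form has invariant factors (1,1,1,1).

Boundary ∂_2: C_2 → C_1 sends each 2-simplex [p,q,r] to [q,r] − [p,r] + [p,q]. For instance
  ∂abd = bd − ad + ab,
  ∂cde = de − ce + cd.
The 10×5 boundary matrix has rank 5 and Smith normal form diag(1,1,1,1,1).

From H_k ≅ ker(∂_k) / im(∂_{k+1}) we obtain:

  H_0: rank C_0 − rank ∂_1 = 5 − 4 = 1, and the invariant factors of ∂_1 are all 1, so H_0 = Z.
  H_1: rank ker ∂_1 − rank ∂_2 = (10 − 4) − 5 = 1, and the invariant factors of ∂_2 are all 1, so H_1 = Z.
  H_2: rank ker ∂_2 − rank ∂_3 = (5 − 5) − 0 = 0, and there is no ∂_3, so H_2 = 0.

As a check, the Euler characteristic is 5 − 10 + 5 = 0, which agrees with 1 − 1 + 0 = 0.
(K is a triangulation of the Möbius band.)

H_0 ≅ Z,  H_1 ≅ Z,  H_2 = 0.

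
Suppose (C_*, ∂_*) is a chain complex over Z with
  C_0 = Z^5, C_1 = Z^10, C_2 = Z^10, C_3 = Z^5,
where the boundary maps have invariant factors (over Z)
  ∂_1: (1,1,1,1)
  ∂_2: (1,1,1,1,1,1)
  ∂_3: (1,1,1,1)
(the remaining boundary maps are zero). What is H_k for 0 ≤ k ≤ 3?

H_0: b_0 = 5 − 0 − 4 = 1; torsion from ∂_1 factors > 1: none. So H_0 = Z.
H_1: b_1 = 10 − 4 − 6 = 0; torsion from ∂_2 factors > 1: none. So H_1 = 0.
H_2: b_2 = 10 − 6 − 4 = 0; torsion from ∂_3 factors > 1: none. So H_2 = 0.
H_3: b_3 = 5 − 4 − 0 = 1; torsion from ∂_4 factors > 1: none. So H_3 = Z.

H_0 = Z,  H_1 = 0,  H_2 = 0,  H_3 = Z.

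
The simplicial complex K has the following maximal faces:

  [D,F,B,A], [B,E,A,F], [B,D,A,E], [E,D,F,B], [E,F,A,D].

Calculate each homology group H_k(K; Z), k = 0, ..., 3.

K has 5 vertices, 10 edges, 10 triangles, 5 3-simplices.
rank ∂_0 = 0, rank ∂_1 = 4 ⇒ b_0 = 5 − 0 − 4 = 1; all invariant factors of ∂_1 are 1 so no torsion. So H_0 ≅ Z.
rank ∂_1 = 4, rank ∂_2 = 6 ⇒ b_1 = 10 − 4 − 6 = 0; all invariant factors of ∂_2 are 1 so no torsion. So H_1 ≅ 0.
rank ∂_2 = 6, rank ∂_3 = 4 ⇒ b_2 = 10 − 6 − 4 = 0; all invariant factors of ∂_3 are 1 so no torsion. So H_2 ≅ 0.
rank ∂_3 = 4, rank ∂_4 = 0 ⇒ b_3 = 5 − 4 − 0 = 1. So H_3 ≅ Z.

H_0 ≅ Z,  H_1 = 0,  H_2 = 0,  H_3 ≅ Z.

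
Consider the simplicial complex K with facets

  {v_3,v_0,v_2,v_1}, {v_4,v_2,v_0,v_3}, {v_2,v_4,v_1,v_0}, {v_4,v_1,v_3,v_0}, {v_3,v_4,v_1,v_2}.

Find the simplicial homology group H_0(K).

H_0 = Z.

Take the total order v_0 < v_1 < v_2 < v_3 < v_4 on the vertex set. Then K (dimension 3) consists of the simplices:

  0-simplices (5): [v_0], [v_1], [v_2], [v_3], [v_4]
  1-simplices (10): [v_0,v_1], [v_0,v_2], [v_0,v_3], [v_0,v_4], [v_1,v_2], [v_1,v_3], [v_1,v_4], [v_2,v_3], [v_2,v_4], [v_3,v_4]
  2-simplices (10): [v_0,v_1,v_2], [v_0,v_1,v_3], [v_0,v_1,v_4], [v_0,v_2,v_3], [v_0,v_2,v_4], [v_0,v_3,v_4], [v_1,v_2,v_3], [v_1,v_2,v_4], [v_1,v_3,v_4], [v_2,v_3,v_4]
  3-simplices (5): [v_0,v_1,v_2,v_3], [v_0,v_1,v_2,v_4], [v_0,v_1,v_3,v_4], [v_0,v_2,v_3,v_4], [v_1,v_2,v_3,v_4]

giving chain groups C_0 ≅ Z^5, C_1 ≅ Z^10, C_2 ≅ Z^10, C_3 ≅ Z^5.

∂_1: C_1 → C_0 sends each edge [p,q] (with p < q) to q − p. For instance
  ∂[v_0,v_4] = [v_4] − [v_0].
As a 5×10 matrix over Z this has rank 4, with invariant factors (1,1,1,1).

The boundary map ∂_2: C_2 → C_1 acts by ∂[p,q,r] = [q,r] − [p,r] + [p,q]. For instance
  ∂[v_0,v_3,v_4] = [v_3,v_4] − [v_0,v_4] + [v_0,v_3],
  ∂[v_0,v_1,v_2] = [v_1,v_2] − [v_0,v_2] + [v_0,v_1].
This gives a 10×10 integer matrix of rank 6; reducing to Smith normal form yields diagonal entries (1,1,1,1,1,1).

∂_3: C_3 → C_2 sends each 3-simplex σ to the alternating sum Σ_i (−1)^i (σ with its i-th vertex removed). For instance
  ∂[v_0,v_2,v_3,v_4] = [v_2,v_3,v_4] − [v_0,v_3,v_4] + [v_0,v_2,v_4] − [v_0,v_2,v_3],
  ∂[v_0,v_1,v_2,v_3] = [v_1,v_2,v_3] − [v_0,v_2,v_3] + [v_0,v_1,v_3] − [v_0,v_1,v_2].
This gives a 10×5 integer matrix of rank 4; reducing to Smith normal form yields diagonal entries (1,1,1,1).

Now H_k = ker ∂_k / im ∂_{k+1}, so:

  H_0: rank C_0 − rank ∂_1 = 5 − 4 = 1, and the invariant factors of ∂_1 are all 1, so H_0 = Z.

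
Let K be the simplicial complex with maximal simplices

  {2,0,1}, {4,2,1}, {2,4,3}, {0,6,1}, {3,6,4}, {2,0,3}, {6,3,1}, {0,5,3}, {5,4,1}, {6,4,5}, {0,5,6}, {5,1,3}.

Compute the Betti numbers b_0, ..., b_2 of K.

Take the total order 0 < 1 < 2 < 3 < 4 < 5 < 6 on the vertex set. Then K (dimension 2) consists of the simplices:

  0-simplices (7): [0], [1], [2], [3], [4], [5], [6]
  1-simplices (18): [0,1], [0,2], [0,3], [0,5], [0,6], [1,2], [1,3], [1,4], [1,5], [1,6], [2,3], [2,4], [3,4], [3,5], [3,6], [4,5], [4,6], [5,6]
  2-simplices (12): [0,1,2], [0,1,6], [0,2,3], [0,3,5], [0,5,6], [1,2,4], [1,3,5], [1,3,6], [1,4,5], [2,3,4], [3,4,6], [4,5,6]

so the chain groups are C_0 ≅ Z^7, C_1 ≅ Z^18, C_2 ≅ Z^12.

Boundary ∂_1: C_1 → C_0 is given by ∂[p,q] = [q] − [p]. For instance
  ∂[1,3] = [3] − [1].
This gives a 7×18 integer matrix of rank 6; reducing to Smith normal form yields diagonal entries (1,1,1,1,1,1).

∂_2: C_2 → C_1 maps a triangle to the signed sum of its edges. For instance
  ∂[1,4,5] = [4,5] − [1,5] + [1,4],
  ∂[0,3,5] = [3,5] − [0,5] + [0,3].
As a 18×12 matrix over Z this has rank 12, with invariant factors (1,1,1,1,1,1,1,1,1,1,1,2).

Reading off H_k = ker ∂_k / im ∂_{k+1}:

  H_0: rank C_0 − rank ∂_1 = 7 − 6 = 1, and the invariant factors of ∂_1 are all 1, so H_0 ≅ Z.
  H_1: rank ker ∂_1 − rank ∂_2 = (18 − 6) − 12 = 0, and ∂_2 has invariant factor 2 > 1, so H_1 ≅ Z/2Z.
  H_2: rank ker ∂_2 − rank ∂_3 = (12 − 12) − 0 = 0, and there is no ∂_3, so H_2 ≅ 0.

Hence the Betti numbers are b_0 = 1, b_1 = 0, b_2 = 0.

b_0 = 1, b_1 = 0, b_2 = 0.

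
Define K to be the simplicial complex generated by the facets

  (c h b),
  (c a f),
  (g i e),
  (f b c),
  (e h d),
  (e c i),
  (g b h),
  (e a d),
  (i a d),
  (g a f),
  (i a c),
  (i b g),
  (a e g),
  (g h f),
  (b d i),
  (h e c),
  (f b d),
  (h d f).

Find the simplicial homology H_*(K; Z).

H_0 ≅ Z,  H_1 ≅ Z ⊕ Z/2Z,  H_2 = 0.

Take the total order a < b < c < d < e < f < g < h < i on the vertex set. Then K (dimension 2) consists of the simplices:

  0-simplices (9): a, b, c, d, e, f, g, h, i
  1-simplices (27): ac, ad, ae, af, ag, ai, bc, bd, bf, bg, bh, bi, ce, cf, ch, ci, de, df, dh, di, eg, eh, ei, fg, fh, gh, gi
  2-simplices (18): acf, aci, ade, adi, aeg, afg, bcf, bch, bdf, bdi, bgh, bgi, ceh, cei, deh, dfh, egi, fgh

so the chain groups are C_0 ≅ Z^9, C_1 ≅ Z^27, C_2 ≅ Z^18.

Boundary ∂_1: C_1 → C_0 is given by ∂[p,q] = [q] − [p]. For instance
  ∂cf = f − c.
As a 9×27 matrix over Z this has rank 8, with invariant factors (1,1,1,1,1,1,1,1).

The boundary map ∂_2: C_2 → C_1 sends each 2-simplex [p,q,r] to [q,r] − [p,r] + [p,q]. For instance
  ∂cei = ei − ci + ce,
  ∂aci = ci − ai + ac.
The 27×18 boundary matrix has rank 18 and Smith normal form diag(1,1,1,1,1,1,1,1,1,1,1,1,1,1,1,1,1,2).

From H_k ≅ ker(∂_k) / im(∂_{k+1}) we obtain:

  H_0: rank C_0 − rank ∂_1 = 9 − 8 = 1, and the invariant factors of ∂_1 are all 1, so H_0 = Z.
  H_1: rank ker ∂_1 − rank ∂_2 = (27 − 8) − 18 = 1, and ∂_2 has invariant factor 2 > 1, so H_1 = Z ⊕ Z/2Z.
  H_2: rank ker ∂_2 − rank ∂_3 = (18 − 18) − 0 = 0, and there is no ∂_3, so H_2 = 0.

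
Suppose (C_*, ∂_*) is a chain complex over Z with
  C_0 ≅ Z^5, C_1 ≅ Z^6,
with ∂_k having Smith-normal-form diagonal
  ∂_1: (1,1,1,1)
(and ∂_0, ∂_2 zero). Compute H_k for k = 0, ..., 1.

H_0 = Z,  H_1 = Z^2.

H_0: b_0 = 5 − 0 − 4 = 1; torsion from ∂_1 factors > 1: none. So H_0 = Z.
H_1: b_1 = 6 − 4 − 0 = 2; torsion from ∂_2 factors > 1: none. So H_1 = Z^2.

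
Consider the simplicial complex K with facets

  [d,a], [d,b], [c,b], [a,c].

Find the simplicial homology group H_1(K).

H_1 = Z.

Fix the vertex order a < b < c < d and write every simplex with vertices in increasing order. Then dim K = 1 and the simplices of K are:

  0-simplices (4): a, b, c, d
  1-simplices (4): ac, ad, bc, bd

so the chain groups are C_0 ≅ Z^4, C_1 ≅ Z^4.

∂_1: C_1 → C_0 sends each edge [p,q] (with p < q) to q − p.
The resulting 4×4 matrix has rank 3, and its Smith normal form has invariant factors (1,1,1).

From H_k ≅ ker(∂_k) / im(∂_{k+1}) we obtain:

  H_1: rank ker ∂_1 − rank ∂_2 = (4 − 3) − 0 = 1, and there is no ∂_2, so H_1 = Z.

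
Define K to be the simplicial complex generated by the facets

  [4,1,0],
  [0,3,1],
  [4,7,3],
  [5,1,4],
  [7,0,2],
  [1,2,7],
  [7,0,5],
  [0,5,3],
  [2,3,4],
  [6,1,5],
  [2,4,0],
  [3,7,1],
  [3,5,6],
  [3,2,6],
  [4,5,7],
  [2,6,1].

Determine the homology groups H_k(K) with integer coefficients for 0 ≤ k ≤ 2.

H_0 ≅ Z,  H_1 ≅ Z^2,  H_2 ≅ Z.

Take the total order 0 < 1 < 2 < 3 < 4 < 5 < 6 < 7 on the vertex set. Then K (dimension 2) consists of the simplices:

  0-simplices (8): [0], [1], [2], [3], [4], [5], [6], [7]
  1-simplices (24): (24 of them)
  2-simplices (16): [0,1,3], [0,1,4], [0,2,4], [0,2,7], [0,3,5], [0,5,7], [1,2,6], [1,2,7], [1,3,7], [1,4,5], [1,5,6], [2,3,4], [2,3,6], [3,4,7], [3,5,6], [4,5,7]

giving chain groups C_0 ≅ Z^8, C_1 ≅ Z^24, C_2 ≅ Z^16.

Boundary ∂_1: C_1 → C_0 maps an edge to its endpoints' difference, ∂[p,q] = q − p.
The resulting 8×24 matrix has rank 7, and its Smith normal form has invariant factors (1,1,1,1,1,1,1).

∂_2: C_2 → C_1 maps a triangle to the signed sum of its edges. For instance
  ∂[0,1,4] = [1,4] − [0,4] + [0,1],
  ∂[0,2,4] = [2,4] − [0,4] + [0,2].
The 24×16 boundary matrix has rank 15 and Smith normal form diag(1,1,1,1,1,1,1,1,1,1,1,1,1,1,1).

From H_k ≅ ker(∂_k) / im(∂_{k+1}) we obtain:

  H_0: rank C_0 − rank ∂_1 = 8 − 7 = 1, and the invariant factors of ∂_1 are all 1, so H_0 ≅ Z.
  H_1: rank ker ∂_1 − rank ∂_2 = (24 − 7) − 15 = 2, and the invariant factors of ∂_2 are all 1, so H_1 ≅ Z^2.
  H_2: rank ker ∂_2 − rank ∂_3 = (16 − 15) − 0 = 1, and there is no ∂_3, so H_2 ≅ Z.

As a check, the Euler characteristic is 8 − 24 + 16 = 0, which agrees with 1 − 2 + 1 = 0.
(K is a triangulation of the torus T^2.)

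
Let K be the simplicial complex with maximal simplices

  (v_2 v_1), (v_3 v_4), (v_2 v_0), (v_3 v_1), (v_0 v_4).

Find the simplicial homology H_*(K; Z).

Fix the vertex order v_0 < v_1 < v_2 < v_3 < v_4 and write every simplex with vertices in increasing order. Then dim K = 1 and the simplices of K are:

  0-simplices (5): [v_0], [v_1], [v_2], [v_3], [v_4]
  1-simplices (5): [v_0,v_2], [v_0,v_4], [v_1,v_2], [v_1,v_3], [v_3,v_4]

giving chain groups C_0 ≅ Z^5, C_1 ≅ Z^5.

The boundary map ∂_1: C_1 → C_0 sends each edge [p,q] (with p < q) to q − p. For instance
  ∂[v_1,v_2] = [v_2] − [v_1].
This gives a 5×5 integer matrix of rank 4; reducing to Smith normal form yields diagonal entries (1,1,1,1).

Now H_k = ker ∂_k / im ∂_{k+1}, so:

  H_0: rank C_0 − rank ∂_1 = 5 − 4 = 1, and the invariant factors of ∂_1 are all 1, so H_0 ≅ Z.
  H_1: rank ker ∂_1 − rank ∂_2 = (5 − 4) − 0 = 1, and there is no ∂_2, so H_1 ≅ Z.

H_0 ≅ Z,  H_1 ≅ Z.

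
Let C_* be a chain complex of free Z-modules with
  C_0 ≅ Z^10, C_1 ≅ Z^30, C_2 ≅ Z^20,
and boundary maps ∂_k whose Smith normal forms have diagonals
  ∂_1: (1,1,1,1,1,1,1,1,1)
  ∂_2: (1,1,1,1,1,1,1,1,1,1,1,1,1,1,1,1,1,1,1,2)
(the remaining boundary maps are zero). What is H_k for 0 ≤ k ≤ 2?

H_0: b_0 = 10 − 0 − 9 = 1; torsion from ∂_1 factors > 1: none. So H_0 ≅ Z.
H_1: b_1 = 30 − 9 − 20 = 1; torsion from ∂_2 factors > 1: [2]. So H_1 ≅ Z ⊕ Z_2.
H_2: b_2 = 20 − 20 − 0 = 0; torsion from ∂_3 factors > 1: none. So H_2 ≅ 0.

H_0 ≅ Z,  H_1 ≅ Z ⊕ Z_2,  H_2 = 0.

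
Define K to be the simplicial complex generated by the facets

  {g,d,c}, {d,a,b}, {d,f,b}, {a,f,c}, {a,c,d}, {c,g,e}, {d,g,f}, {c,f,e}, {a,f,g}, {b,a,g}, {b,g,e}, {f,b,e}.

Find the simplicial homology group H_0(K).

H_0 ≅ Z.

K has 7 vertices, 18 edges, 12 triangles.
rank ∂_0 = 0, rank ∂_1 = 6 ⇒ b_0 = 7 − 0 − 6 = 1; all invariant factors of ∂_1 are 1 so no torsion. So H_0 = Z.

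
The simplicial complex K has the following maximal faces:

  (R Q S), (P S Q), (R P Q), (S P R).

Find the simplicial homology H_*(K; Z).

H_0 = Z,  H_1 = 0,  H_2 = Z.

Order the vertices as P < Q < R < S. Listing each simplex with vertices in this order, K has dimension 2 with simplices:

  0-simplices (4): P, Q, R, S
  1-simplices (6): PQ, PR, PS, QR, QS, RS
  2-simplices (4): PQR, PQS, PRS, QRS

Hence C_0 ≅ Z^4, C_1 ≅ Z^6, C_2 ≅ Z^4.

Boundary ∂_1: C_1 → C_0 is given by ∂[p,q] = [q] − [p].
The 4×6 boundary matrix has rank 3 and Smith normal form diag(1,1,1).

∂_2: C_2 → C_1 acts by ∂[p,q,r] = [q,r] − [p,r] + [p,q]. For instance
  ∂QRS = RS − QS + QR,
  ∂PRS = RS − PS + PR.
As a 6×4 matrix over Z this has rank 3, with invariant factors (1,1,1).

Reading off H_k = ker ∂_k / im ∂_{k+1}:

  H_0: rank C_0 − rank ∂_1 = 4 − 3 = 1, and the invariant factors of ∂_1 are all 1, so H_0 = Z.
  H_1: rank ker ∂_1 − rank ∂_2 = (6 − 3) − 3 = 0, and the invariant factors of ∂_2 are all 1, so H_1 = 0.
  H_2: rank ker ∂_2 − rank ∂_3 = (4 − 3) − 0 = 1, and there is no ∂_3, so H_2 = Z.

As a check, the Euler characteristic is 4 − 6 + 4 = 2, which agrees with 1 − 0 + 1 = 2.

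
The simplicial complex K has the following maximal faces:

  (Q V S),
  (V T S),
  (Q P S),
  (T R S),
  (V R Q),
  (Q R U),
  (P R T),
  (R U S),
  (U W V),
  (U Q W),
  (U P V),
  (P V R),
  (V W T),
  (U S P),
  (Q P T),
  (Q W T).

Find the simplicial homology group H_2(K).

Fix the vertex order P < Q < R < S < T < U < V < W and write every simplex with vertices in increasing order. Then dim K = 2 and the simplices of K are:

  0-simplices (8): P, Q, R, S, T, U, V, W
  1-simplices (24): PQ, PR, PS, PT, PU, PV, QR, QS, QT, QU, QV, QW, RS, RT, RU, RV, ST, SU, SV, TV, TW, UV, UW, VW
  2-simplices (16): PQS, PQT, PRT, PRV, PSU, PUV, QRU, QRV, QSV, QTW, QUW, RST, RSU, STV, TVW, UVW

Hence C_0 ≅ Z^8, C_1 ≅ Z^24, C_2 ≅ Z^16.

The boundary map ∂_1: C_1 → C_0 sends each edge [p,q] (with p < q) to q − p. For instance
  ∂PU = U − P.
As a 8×24 matrix over Z this has rank 7, with invariant factors (1,1,1,1,1,1,1).

The boundary map ∂_2: C_2 → C_1 maps a triangle to the signed sum of its edges. For instance
  ∂RST = ST − RT + RS,
  ∂UVW = VW − UW + UV.
The resulting 24×16 matrix has rank 15, and its Smith normal form has invariant factors (1,1,1,1,1,1,1,1,1,1,1,1,1,1,1).

Reading off H_k = ker ∂_k / im ∂_{k+1}:

  H_2: rank ker ∂_2 − rank ∂_3 = (16 − 15) − 0 = 1, and there is no ∂_3, so H_2 = Z.

(K is a triangulation of the torus T^2.)

H_2 ≅ Z.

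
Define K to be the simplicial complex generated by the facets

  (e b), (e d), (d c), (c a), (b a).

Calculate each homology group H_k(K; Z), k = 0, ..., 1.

K has 5 vertices, 5 edges.
rank ∂_0 = 0, rank ∂_1 = 4 ⇒ b_0 = 5 − 0 − 4 = 1; all invariant factors of ∂_1 are 1 so no torsion. So H_0 = Z.
rank ∂_1 = 4, rank ∂_2 = 0 ⇒ b_1 = 5 − 4 − 0 = 1. So H_1 = Z.

H_0 ≅ Z,  H_1 ≅ Z.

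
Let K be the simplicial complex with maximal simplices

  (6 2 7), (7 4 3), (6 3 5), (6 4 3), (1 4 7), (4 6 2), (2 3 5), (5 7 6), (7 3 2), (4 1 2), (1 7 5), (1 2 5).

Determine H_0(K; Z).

Order the vertices as 1 < 2 < 3 < 4 < 5 < 6 < 7. Listing each simplex with vertices in this order, K has dimension 2 with simplices:

  0-simplices (7): [1], [2], [3], [4], [5], [6], [7]
  1-simplices (18): [1,2], [1,4], [1,5], [1,7], [2,3], [2,4], [2,5], [2,6], [2,7], [3,4], [3,5], [3,6], [3,7], [4,6], [4,7], [5,6], [5,7], [6,7]
  2-simplices (12): [1,2,4], [1,2,5], [1,4,7], [1,5,7], [2,3,5], [2,3,7], [2,4,6], [2,6,7], [3,4,6], [3,4,7], [3,5,6], [5,6,7]

Hence C_0 ≅ Z^7, C_1 ≅ Z^18, C_2 ≅ Z^12.

Boundary ∂_1: C_1 → C_0 sends each edge [p,q] (with p < q) to q − p. For instance
  ∂[4,7] = [7] − [4].
As a 7×18 matrix over Z this has rank 6, with invariant factors (1,1,1,1,1,1).

∂_2: C_2 → C_1 maps a triangle to the signed sum of its edges. For instance
  ∂[2,6,7] = [6,7] − [2,7] + [2,6],
  ∂[2,4,6] = [4,6] − [2,6] + [2,4].
This gives a 18×12 integer matrix of rank 12; reducing to Smith normal form yields diagonal entries (1,1,1,1,1,1,1,1,1,1,1,2).

Computing H_k = (kernel of ∂_k) / (image of ∂_{k+1}):

  H_0: rank C_0 − rank ∂_1 = 7 − 6 = 1, and the invariant factors of ∂_1 are all 1, so H_0 ≅ Z.

H_0 ≅ Z.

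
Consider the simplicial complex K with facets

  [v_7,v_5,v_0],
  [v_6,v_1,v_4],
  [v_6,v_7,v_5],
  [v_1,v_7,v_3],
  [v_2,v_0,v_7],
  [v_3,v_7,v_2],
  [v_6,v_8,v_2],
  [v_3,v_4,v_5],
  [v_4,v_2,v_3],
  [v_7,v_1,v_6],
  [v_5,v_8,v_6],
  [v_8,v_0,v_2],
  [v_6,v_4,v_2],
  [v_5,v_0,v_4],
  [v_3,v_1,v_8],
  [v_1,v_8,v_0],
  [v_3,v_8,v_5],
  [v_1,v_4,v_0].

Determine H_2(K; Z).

Fix the vertex order v_0 < v_1 < v_2 < v_3 < v_4 < v_5 < v_6 < v_7 < v_8 and write every simplex with vertices in increasing order. Then dim K = 2 and the simplices of K are:

  0-simplices (9): [v_0], [v_1], [v_2], [v_3], [v_4], [v_5], [v_6], [v_7], [v_8]
  1-simplices (27): (27 of them)
  2-simplices (18): (18 of them)

so the chain groups are C_0 ≅ Z^9, C_1 ≅ Z^27, C_2 ≅ Z^18.

The boundary map ∂_1: C_1 → C_0 sends each edge [p,q] (with p < q) to q − p. For instance
  ∂[v_3,v_4] = [v_4] − [v_3].
This gives a 9×27 integer matrix of rank 8; reducing to Smith normal form yields diagonal entries (1,1,1,1,1,1,1,1).

∂_2: C_2 → C_1 acts by ∂[p,q,r] = [q,r] − [p,r] + [p,q]. For instance
  ∂[v_5,v_6,v_7] = [v_6,v_7] − [v_5,v_7] + [v_5,v_6],
  ∂[v_2,v_3,v_4] = [v_3,v_4] − [v_2,v_4] + [v_2,v_3].
The 27×18 boundary matrix has rank 17 and Smith normal form diag(1,1,1,1,1,1,1,1,1,1,1,1,1,1,1,1,1).

From H_k ≅ ker(∂_k) / im(∂_{k+1}) we obtain:

  H_2: rank ker ∂_2 − rank ∂_3 = (18 − 17) − 0 = 1, and there is no ∂_3, so H_2 ≅ Z.

H_2 ≅ Z.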